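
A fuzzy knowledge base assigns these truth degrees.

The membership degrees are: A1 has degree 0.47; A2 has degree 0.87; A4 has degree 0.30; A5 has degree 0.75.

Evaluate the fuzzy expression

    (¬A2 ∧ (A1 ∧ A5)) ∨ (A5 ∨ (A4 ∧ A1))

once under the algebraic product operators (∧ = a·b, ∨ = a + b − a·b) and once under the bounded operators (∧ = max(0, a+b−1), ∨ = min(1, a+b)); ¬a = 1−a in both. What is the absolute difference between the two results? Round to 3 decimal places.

0.045

Under algebraic product:
  ¬A2 = 1 − 0.8700 = 0.1300
  A1 ∧ A5 = a·b on (0.4700, 0.7500) = 0.3525
  ¬A2 ∧ (A1 ∧ A5) = a·b on (0.1300, 0.3525) = 0.0458
  A4 ∧ A1 = a·b on (0.3000, 0.4700) = 0.1410
  A5 ∨ (A4 ∧ A1) = a + b − a·b on (0.7500, 0.1410) = 0.7853
  (¬A2 ∧ (A1 ∧ A5)) ∨ (A5 ∨ (A4 ∧ A1)) = a + b − a·b on (0.0458, 0.7853) = 0.7951
  → value = 0.7951
Under bounded:
  ¬A2 = 1 − 0.87 = 0.13
  A1 ∧ A5 = max(0, a+b−1) on (0.47, 0.75) = 0.22
  ¬A2 ∧ (A1 ∧ A5) = max(0, a+b−1) on (0.13, 0.22) = 0.00
  A4 ∧ A1 = max(0, a+b−1) on (0.30, 0.47) = 0.00
  A5 ∨ (A4 ∧ A1) = min(1, a+b) on (0.75, 0.00) = 0.75
  (¬A2 ∧ (A1 ∧ A5)) ∨ (A5 ∨ (A4 ∧ A1)) = min(1, a+b) on (0.00, 0.75) = 0.75
  → value = 0.7500
|0.7951 − 0.7500| = 0.045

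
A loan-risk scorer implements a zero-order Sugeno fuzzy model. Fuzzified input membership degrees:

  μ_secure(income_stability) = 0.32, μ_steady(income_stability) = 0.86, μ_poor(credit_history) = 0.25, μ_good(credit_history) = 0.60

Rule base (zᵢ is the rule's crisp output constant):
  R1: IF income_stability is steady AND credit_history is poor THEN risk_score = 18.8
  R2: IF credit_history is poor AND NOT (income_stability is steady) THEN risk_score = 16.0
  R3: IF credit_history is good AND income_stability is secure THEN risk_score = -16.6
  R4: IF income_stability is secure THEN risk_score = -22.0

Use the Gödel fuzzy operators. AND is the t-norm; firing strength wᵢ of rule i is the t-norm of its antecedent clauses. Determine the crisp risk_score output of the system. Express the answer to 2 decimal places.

R1 (z=18.8): steady=0.86, poor=0.25; AND[min(a, b)] → w = 0.25
R2 (z=16.0): poor=0.25, ¬steady=1−0.86=0.14; AND[min(a, b)] → w = 0.14
R3 (z=-16.6): good=0.60, secure=0.32; AND[min(a, b)] → w = 0.32
R4 (z=-22.0): secure=0.32 → w = 0.32
Weighted average = (0.25·18.8 + 0.14·16.0 + 0.32·-16.6 + 0.32·-22.0) / (0.25 + 0.14 + 0.32 + 0.32)
  = -5.4120 / 1.0300 = -5.25

-5.25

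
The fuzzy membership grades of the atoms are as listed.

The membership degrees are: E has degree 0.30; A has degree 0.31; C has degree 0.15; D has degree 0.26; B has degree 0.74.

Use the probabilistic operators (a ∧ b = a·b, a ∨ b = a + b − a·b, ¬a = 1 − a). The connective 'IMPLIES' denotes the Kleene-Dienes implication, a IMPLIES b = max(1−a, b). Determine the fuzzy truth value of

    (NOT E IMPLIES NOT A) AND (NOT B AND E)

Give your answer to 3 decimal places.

0.054

NOT E = 1 − 0.3000 = 0.7000
NOT A = 1 − 0.3100 = 0.6900
NOT E IMPLIES NOT A  [Kleene-Dienes: max(1−a, b)] with a=0.7000, b=0.6900 → 0.6900
NOT B = 1 − 0.7400 = 0.2600
NOT B AND E = a·b on (0.2600, 0.3000) = 0.0780
(NOT E IMPLIES NOT A) AND (NOT B AND E) = a·b on (0.6900, 0.0780) = 0.0538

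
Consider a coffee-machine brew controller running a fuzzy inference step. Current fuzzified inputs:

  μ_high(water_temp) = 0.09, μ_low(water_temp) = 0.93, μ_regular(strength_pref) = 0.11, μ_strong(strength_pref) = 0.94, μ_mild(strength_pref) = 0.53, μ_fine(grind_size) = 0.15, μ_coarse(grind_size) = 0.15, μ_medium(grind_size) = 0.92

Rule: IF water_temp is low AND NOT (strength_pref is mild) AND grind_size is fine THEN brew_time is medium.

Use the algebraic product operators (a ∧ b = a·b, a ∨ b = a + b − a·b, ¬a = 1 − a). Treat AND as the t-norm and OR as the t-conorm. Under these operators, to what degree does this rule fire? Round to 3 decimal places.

firing strength: low=0.93, ¬mild=1−0.53=0.47, fine=0.15; AND[a·b] → w = 0.0656

0.066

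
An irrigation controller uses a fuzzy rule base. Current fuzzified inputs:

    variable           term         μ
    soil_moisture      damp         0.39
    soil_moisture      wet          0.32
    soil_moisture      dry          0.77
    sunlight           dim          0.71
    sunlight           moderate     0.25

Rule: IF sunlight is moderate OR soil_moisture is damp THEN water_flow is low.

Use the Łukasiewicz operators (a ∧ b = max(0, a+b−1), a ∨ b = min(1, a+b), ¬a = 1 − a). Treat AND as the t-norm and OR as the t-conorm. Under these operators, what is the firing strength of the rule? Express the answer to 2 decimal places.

0.64

firing strength: moderate=0.25, damp=0.39; OR[min(1, a+b)] → w = 0.64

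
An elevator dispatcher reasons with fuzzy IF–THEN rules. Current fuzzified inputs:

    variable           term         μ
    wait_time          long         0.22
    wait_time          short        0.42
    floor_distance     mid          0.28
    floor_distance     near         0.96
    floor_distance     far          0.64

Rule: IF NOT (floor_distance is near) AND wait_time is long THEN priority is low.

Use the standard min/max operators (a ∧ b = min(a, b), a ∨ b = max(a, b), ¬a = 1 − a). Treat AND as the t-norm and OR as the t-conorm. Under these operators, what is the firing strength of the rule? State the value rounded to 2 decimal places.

firing strength: ¬near=1−0.96=0.04, long=0.22; AND[min(a, b)] → w = 0.04

0.04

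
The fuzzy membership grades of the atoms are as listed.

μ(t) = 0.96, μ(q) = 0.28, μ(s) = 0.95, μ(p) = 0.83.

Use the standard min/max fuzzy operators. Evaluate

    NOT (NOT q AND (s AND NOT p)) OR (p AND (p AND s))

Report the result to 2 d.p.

0.83

NOT q = 1 − 0.28 = 0.72
NOT p = 1 − 0.83 = 0.17
s AND NOT p = min(a, b) on (0.95, 0.17) = 0.17
NOT q AND (s AND NOT p) = min(a, b) on (0.72, 0.17) = 0.17
NOT (NOT q AND (s AND NOT p)) = 1 − 0.17 = 0.83
p AND s = min(a, b) on (0.83, 0.95) = 0.83
p AND (p AND s) = min(a, b) on (0.83, 0.83) = 0.83
NOT (NOT q AND (s AND NOT p)) OR (p AND (p AND s)) = max(a, b) on (0.83, 0.83) = 0.83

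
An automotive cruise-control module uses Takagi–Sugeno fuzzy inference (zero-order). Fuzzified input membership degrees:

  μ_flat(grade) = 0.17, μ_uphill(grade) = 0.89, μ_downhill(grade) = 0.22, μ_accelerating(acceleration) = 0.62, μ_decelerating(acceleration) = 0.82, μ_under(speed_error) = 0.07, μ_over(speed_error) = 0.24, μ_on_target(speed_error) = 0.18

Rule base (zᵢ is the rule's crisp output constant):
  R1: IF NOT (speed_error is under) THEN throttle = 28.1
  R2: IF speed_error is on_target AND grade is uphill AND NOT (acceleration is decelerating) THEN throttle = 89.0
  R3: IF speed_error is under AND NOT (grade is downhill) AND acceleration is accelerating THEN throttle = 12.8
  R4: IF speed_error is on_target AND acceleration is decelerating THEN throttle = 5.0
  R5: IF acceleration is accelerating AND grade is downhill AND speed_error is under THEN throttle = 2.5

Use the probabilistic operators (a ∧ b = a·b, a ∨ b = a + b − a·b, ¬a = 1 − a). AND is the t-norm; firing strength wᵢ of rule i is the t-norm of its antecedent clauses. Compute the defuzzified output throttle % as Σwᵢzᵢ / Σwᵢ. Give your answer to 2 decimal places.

26.00

R1 (z=28.1): ¬under=1−0.07=0.93 → w = 0.9300
R2 (z=89.0): on_target=0.18, uphill=0.89, ¬decelerating=1−0.82=0.18; AND[a·b] → w = 0.0288
R3 (z=12.8): under=0.07, ¬downhill=1−0.22=0.78, accelerating=0.62; AND[a·b] → w = 0.0339
R4 (z=5.0): on_target=0.18, decelerating=0.82; AND[a·b] → w = 0.1476
R5 (z=2.5): accelerating=0.62, downhill=0.22, under=0.07; AND[a·b] → w = 0.0095
Weighted average = (0.9300·28.1 + 0.0288·89.0 + 0.0339·12.8 + 0.1476·5.0 + 0.0095·2.5) / (0.9300 + 0.0288 + 0.0339 + 0.1476 + 0.0095)
  = 29.8946 / 1.1498 = 26.00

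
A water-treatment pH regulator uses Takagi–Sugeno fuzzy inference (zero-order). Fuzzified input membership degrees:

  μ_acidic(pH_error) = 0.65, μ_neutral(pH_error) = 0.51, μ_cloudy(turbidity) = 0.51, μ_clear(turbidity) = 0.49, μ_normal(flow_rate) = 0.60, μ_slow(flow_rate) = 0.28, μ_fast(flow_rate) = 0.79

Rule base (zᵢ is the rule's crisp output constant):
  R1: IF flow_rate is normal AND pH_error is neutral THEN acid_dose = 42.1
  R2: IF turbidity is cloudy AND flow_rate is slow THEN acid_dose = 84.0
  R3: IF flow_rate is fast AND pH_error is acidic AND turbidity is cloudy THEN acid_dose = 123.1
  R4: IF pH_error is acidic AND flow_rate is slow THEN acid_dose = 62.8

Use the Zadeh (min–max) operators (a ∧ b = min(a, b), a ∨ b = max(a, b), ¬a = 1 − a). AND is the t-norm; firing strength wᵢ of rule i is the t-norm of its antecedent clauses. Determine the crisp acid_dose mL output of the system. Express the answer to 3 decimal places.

R1 (z=42.1): normal=0.60, neutral=0.51; AND[min(a, b)] → w = 0.51
R2 (z=84.0): cloudy=0.51, slow=0.28; AND[min(a, b)] → w = 0.28
R3 (z=123.1): fast=0.79, acidic=0.65, cloudy=0.51; AND[min(a, b)] → w = 0.51
R4 (z=62.8): acidic=0.65, slow=0.28; AND[min(a, b)] → w = 0.28
Weighted average = (0.51·42.1 + 0.28·84.0 + 0.51·123.1 + 0.28·62.8) / (0.51 + 0.28 + 0.51 + 0.28)
  = 125.3560 / 1.5800 = 79.339

79.339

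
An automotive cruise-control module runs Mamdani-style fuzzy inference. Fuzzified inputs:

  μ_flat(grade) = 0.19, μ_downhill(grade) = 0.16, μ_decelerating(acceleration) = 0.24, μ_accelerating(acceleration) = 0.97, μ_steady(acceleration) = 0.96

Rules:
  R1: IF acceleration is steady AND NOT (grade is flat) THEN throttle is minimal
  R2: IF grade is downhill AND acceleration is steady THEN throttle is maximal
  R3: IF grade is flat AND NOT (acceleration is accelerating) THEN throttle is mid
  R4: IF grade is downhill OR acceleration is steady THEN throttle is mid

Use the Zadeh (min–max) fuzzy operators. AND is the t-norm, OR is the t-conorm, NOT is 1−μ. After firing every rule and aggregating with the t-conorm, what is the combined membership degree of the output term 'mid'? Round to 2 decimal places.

0.96

R1: steady=0.96, ¬flat=1−0.19=0.81; AND[min(a, b)] → w = 0.81
R2: downhill=0.16, steady=0.96; AND[min(a, b)] → w = 0.16
R3: flat=0.19, ¬accelerating=1−0.97=0.03; AND[min(a, b)] → w = 0.03
R4: downhill=0.16, steady=0.96; OR[max(a, b)] → w = 0.96
Rules with consequent 'mid': {R3, R4} → strengths 0.03, 0.96
Aggregate via t-conorm [max(a, b)]: 0.96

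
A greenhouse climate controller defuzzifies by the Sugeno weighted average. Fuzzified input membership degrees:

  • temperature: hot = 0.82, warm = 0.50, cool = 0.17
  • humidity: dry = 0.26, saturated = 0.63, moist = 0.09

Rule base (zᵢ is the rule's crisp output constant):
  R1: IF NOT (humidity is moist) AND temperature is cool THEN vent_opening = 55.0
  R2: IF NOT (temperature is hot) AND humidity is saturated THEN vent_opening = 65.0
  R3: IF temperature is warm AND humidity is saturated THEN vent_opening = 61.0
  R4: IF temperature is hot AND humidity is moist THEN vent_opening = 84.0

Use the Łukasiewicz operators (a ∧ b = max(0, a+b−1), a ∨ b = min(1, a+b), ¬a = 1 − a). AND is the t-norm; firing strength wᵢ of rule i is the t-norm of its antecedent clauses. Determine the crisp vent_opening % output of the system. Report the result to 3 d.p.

58.714

R1 (z=55.0): ¬moist=1−0.09=0.91, cool=0.17; AND[max(0, a+b−1)] → w = 0.08
R2 (z=65.0): ¬hot=1−0.82=0.18, saturated=0.63; AND[max(0, a+b−1)] → w = 0.00
R3 (z=61.0): warm=0.50, saturated=0.63; AND[max(0, a+b−1)] → w = 0.13
R4 (z=84.0): hot=0.82, moist=0.09; AND[max(0, a+b−1)] → w = 0.00
Weighted average = (0.08·55.0 + 0.00·65.0 + 0.13·61.0 + 0.00·84.0) / (0.08 + 0.00 + 0.13 + 0.00)
  = 12.3300 / 0.2100 = 58.714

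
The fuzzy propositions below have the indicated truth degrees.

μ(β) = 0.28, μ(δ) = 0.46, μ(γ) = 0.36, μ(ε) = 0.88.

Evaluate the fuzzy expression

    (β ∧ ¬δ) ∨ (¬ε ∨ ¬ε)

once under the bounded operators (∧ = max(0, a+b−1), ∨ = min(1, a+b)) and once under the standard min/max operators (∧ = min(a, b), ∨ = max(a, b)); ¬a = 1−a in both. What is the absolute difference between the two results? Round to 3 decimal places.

0.040

Under bounded:
  ¬δ = 1 − 0.46 = 0.54
  β ∧ ¬δ = max(0, a+b−1) on (0.28, 0.54) = 0.00
  ¬ε = 1 − 0.88 = 0.12
  ¬ε = 1 − 0.88 = 0.12
  ¬ε ∨ ¬ε = min(1, a+b) on (0.12, 0.12) = 0.24
  (β ∧ ¬δ) ∨ (¬ε ∨ ¬ε) = min(1, a+b) on (0.00, 0.24) = 0.24
  → value = 0.2400
Under standard min/max:
  ¬δ = 1 − 0.46 = 0.54
  β ∧ ¬δ = min(a, b) on (0.28, 0.54) = 0.28
  ¬ε = 1 − 0.88 = 0.12
  ¬ε = 1 − 0.88 = 0.12
  ¬ε ∨ ¬ε = max(a, b) on (0.12, 0.12) = 0.12
  (β ∧ ¬δ) ∨ (¬ε ∨ ¬ε) = max(a, b) on (0.28, 0.12) = 0.28
  → value = 0.2800
|0.2400 − 0.2800| = 0.040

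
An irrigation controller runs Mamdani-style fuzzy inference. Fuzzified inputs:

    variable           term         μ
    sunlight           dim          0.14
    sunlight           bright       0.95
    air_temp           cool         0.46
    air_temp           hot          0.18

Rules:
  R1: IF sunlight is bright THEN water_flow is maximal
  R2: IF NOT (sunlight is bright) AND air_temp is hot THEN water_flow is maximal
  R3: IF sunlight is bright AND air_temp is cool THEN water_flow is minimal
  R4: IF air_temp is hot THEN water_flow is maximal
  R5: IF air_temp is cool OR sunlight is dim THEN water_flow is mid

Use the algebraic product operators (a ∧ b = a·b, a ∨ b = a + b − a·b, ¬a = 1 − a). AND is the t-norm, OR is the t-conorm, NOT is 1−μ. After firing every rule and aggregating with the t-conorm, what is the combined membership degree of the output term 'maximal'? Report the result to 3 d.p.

R1: bright=0.95 → w = 0.9500
R2: ¬bright=1−0.95=0.05, hot=0.18; AND[a·b] → w = 0.0090
R3: bright=0.95, cool=0.46; AND[a·b] → w = 0.4370
R4: hot=0.18 → w = 0.1800
R5: cool=0.46, dim=0.14; OR[a + b − a·b] → w = 0.5356
Rules with consequent 'maximal': {R1, R2, R4} → strengths 0.9500, 0.0090, 0.1800
Aggregate via t-conorm [a + b − a·b]: 0.9594

0.959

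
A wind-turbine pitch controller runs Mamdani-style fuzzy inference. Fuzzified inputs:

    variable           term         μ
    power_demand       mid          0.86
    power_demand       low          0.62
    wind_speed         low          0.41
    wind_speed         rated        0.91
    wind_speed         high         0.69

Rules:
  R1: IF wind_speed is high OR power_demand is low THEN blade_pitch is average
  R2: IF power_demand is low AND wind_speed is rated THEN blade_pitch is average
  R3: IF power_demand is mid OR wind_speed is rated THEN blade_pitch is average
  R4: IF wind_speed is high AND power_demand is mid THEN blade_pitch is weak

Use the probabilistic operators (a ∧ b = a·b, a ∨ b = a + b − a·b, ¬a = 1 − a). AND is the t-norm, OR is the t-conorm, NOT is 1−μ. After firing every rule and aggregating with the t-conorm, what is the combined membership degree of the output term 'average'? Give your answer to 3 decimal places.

R1: high=0.69, low=0.62; OR[a + b − a·b] → w = 0.8822
R2: low=0.62, rated=0.91; AND[a·b] → w = 0.5642
R3: mid=0.86, rated=0.91; OR[a + b − a·b] → w = 0.9874
R4: high=0.69, mid=0.86; AND[a·b] → w = 0.5934
Rules with consequent 'average': {R1, R2, R3} → strengths 0.8822, 0.5642, 0.9874
Aggregate via t-conorm [a + b − a·b]: 0.9994

0.999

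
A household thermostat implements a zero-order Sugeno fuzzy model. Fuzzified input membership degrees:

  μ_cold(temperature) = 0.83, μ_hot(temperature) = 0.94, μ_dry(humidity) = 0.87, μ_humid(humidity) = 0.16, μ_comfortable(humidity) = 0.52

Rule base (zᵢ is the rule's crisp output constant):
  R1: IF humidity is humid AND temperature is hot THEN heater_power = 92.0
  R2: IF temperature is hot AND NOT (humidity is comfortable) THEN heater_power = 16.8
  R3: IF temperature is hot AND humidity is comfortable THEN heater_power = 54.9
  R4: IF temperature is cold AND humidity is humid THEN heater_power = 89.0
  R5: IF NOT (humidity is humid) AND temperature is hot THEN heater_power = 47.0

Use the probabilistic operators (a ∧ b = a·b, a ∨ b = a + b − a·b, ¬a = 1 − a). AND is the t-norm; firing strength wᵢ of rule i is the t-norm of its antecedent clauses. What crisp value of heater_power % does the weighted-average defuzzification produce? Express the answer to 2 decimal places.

48.28

R1 (z=92.0): humid=0.16, hot=0.94; AND[a·b] → w = 0.1504
R2 (z=16.8): hot=0.94, ¬comfortable=1−0.52=0.48; AND[a·b] → w = 0.4512
R3 (z=54.9): hot=0.94, comfortable=0.52; AND[a·b] → w = 0.4888
R4 (z=89.0): cold=0.83, humid=0.16; AND[a·b] → w = 0.1328
R5 (z=47.0): ¬humid=1−0.16=0.84, hot=0.94; AND[a·b] → w = 0.7896
Weighted average = (0.1504·92.0 + 0.4512·16.8 + 0.4888·54.9 + 0.1328·89.0 + 0.7896·47.0) / (0.1504 + 0.4512 + 0.4888 + 0.1328 + 0.7896)
  = 97.1825 / 2.0128 = 48.28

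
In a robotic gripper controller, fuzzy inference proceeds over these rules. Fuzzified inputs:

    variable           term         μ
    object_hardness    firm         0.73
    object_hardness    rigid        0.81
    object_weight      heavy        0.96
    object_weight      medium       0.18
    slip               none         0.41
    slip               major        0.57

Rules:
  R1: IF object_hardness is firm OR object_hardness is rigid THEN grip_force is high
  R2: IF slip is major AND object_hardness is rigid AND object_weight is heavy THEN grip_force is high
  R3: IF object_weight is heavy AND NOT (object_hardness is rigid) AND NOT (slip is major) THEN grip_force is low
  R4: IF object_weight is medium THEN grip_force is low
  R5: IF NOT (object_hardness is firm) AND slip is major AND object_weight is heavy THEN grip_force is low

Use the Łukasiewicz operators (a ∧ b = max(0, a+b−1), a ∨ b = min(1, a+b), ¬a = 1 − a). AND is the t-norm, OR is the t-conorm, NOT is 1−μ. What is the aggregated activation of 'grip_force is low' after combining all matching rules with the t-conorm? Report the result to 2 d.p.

R1: firm=0.73, rigid=0.81; OR[min(1, a+b)] → w = 1.00
R2: major=0.57, rigid=0.81, heavy=0.96; AND[max(0, a+b−1)] → w = 0.34
R3: heavy=0.96, ¬rigid=1−0.81=0.19, ¬major=1−0.57=0.43; AND[max(0, a+b−1)] → w = 0.00
R4: medium=0.18 → w = 0.18
R5: ¬firm=1−0.73=0.27, major=0.57, heavy=0.96; AND[max(0, a+b−1)] → w = 0.00
Rules with consequent 'low': {R3, R4, R5} → strengths 0.00, 0.18, 0.00
Aggregate via t-conorm [min(1, a+b)]: 0.18

0.18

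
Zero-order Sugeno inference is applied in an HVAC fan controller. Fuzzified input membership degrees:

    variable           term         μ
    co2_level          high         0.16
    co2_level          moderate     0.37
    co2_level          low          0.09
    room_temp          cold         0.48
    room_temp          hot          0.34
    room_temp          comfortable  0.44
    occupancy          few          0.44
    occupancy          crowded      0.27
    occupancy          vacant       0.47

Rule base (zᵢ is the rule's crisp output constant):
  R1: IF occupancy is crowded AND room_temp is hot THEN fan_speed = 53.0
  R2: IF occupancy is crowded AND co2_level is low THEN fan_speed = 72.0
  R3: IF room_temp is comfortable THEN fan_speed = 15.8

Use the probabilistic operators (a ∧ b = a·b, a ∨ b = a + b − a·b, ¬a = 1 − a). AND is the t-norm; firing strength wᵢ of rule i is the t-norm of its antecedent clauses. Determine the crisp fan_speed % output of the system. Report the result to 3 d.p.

R1 (z=53.0): crowded=0.27, hot=0.34; AND[a·b] → w = 0.0918
R2 (z=72.0): crowded=0.27, low=0.09; AND[a·b] → w = 0.0243
R3 (z=15.8): comfortable=0.44 → w = 0.4400
Weighted average = (0.0918·53.0 + 0.0243·72.0 + 0.4400·15.8) / (0.0918 + 0.0243 + 0.4400)
  = 13.5670 / 0.5561 = 24.397

24.397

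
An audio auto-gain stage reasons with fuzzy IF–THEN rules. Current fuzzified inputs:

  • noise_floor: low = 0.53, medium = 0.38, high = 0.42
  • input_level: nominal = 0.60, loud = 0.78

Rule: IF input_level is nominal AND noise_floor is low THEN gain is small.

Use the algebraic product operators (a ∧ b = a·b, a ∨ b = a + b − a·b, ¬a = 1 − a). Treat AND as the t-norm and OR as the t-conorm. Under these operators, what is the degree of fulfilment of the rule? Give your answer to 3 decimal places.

firing strength: nominal=0.60, low=0.53; AND[a·b] → w = 0.3180

0.318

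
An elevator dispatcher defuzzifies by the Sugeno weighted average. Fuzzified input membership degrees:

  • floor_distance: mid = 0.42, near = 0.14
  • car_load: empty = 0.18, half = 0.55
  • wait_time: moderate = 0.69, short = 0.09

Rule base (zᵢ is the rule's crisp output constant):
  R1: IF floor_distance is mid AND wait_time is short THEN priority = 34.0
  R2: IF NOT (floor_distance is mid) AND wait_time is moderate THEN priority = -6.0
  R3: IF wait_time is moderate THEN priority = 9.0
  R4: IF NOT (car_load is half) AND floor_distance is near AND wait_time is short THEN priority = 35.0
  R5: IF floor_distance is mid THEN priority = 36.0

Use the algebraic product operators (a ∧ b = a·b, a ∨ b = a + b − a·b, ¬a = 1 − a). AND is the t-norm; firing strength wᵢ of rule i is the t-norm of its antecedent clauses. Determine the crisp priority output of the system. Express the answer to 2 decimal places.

R1 (z=34.0): mid=0.42, short=0.09; AND[a·b] → w = 0.0378
R2 (z=-6.0): ¬mid=1−0.42=0.58, moderate=0.69; AND[a·b] → w = 0.4002
R3 (z=9.0): moderate=0.69 → w = 0.6900
R4 (z=35.0): ¬half=1−0.55=0.45, near=0.14, short=0.09; AND[a·b] → w = 0.0057
R5 (z=36.0): mid=0.42 → w = 0.4200
Weighted average = (0.0378·34.0 + 0.4002·-6.0 + 0.6900·9.0 + 0.0057·35.0 + 0.4200·36.0) / (0.0378 + 0.4002 + 0.6900 + 0.0057 + 0.4200)
  = 20.4124 / 1.5537 = 13.14

13.14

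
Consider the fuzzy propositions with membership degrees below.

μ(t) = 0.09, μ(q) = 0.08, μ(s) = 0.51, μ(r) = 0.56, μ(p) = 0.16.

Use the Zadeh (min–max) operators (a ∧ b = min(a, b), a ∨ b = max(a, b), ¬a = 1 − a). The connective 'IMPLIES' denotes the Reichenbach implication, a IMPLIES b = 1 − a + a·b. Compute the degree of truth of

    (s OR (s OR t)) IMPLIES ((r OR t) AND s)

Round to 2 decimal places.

0.75

s OR t = max(a, b) on (0.51, 0.09) = 0.51
s OR (s OR t) = max(a, b) on (0.51, 0.51) = 0.51
r OR t = max(a, b) on (0.56, 0.09) = 0.56
(r OR t) AND s = min(a, b) on (0.56, 0.51) = 0.51
(s OR (s OR t)) IMPLIES ((r OR t) AND s)  [Reichenbach: 1 − a + a·b] with a=0.51, b=0.51 → 0.75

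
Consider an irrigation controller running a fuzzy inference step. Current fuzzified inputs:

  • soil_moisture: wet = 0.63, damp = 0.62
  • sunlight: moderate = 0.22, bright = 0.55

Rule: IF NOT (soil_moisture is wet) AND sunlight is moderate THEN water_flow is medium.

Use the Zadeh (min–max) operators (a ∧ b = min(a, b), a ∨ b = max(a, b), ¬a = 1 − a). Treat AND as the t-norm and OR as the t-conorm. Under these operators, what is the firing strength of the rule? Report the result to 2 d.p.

0.22

firing strength: ¬wet=1−0.63=0.37, moderate=0.22; AND[min(a, b)] → w = 0.22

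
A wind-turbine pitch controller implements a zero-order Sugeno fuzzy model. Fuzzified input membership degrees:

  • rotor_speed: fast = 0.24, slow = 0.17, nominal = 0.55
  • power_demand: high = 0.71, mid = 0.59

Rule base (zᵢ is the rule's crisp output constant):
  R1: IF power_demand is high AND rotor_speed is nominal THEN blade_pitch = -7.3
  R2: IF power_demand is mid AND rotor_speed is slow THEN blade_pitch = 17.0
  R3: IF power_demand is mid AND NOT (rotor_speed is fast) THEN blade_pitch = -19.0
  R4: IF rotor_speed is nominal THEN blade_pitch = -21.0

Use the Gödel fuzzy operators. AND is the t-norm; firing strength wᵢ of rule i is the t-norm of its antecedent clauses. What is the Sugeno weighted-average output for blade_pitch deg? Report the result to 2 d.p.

-12.84

R1 (z=-7.3): high=0.71, nominal=0.55; AND[min(a, b)] → w = 0.55
R2 (z=17.0): mid=0.59, slow=0.17; AND[min(a, b)] → w = 0.17
R3 (z=-19.0): mid=0.59, ¬fast=1−0.24=0.76; AND[min(a, b)] → w = 0.59
R4 (z=-21.0): nominal=0.55 → w = 0.55
Weighted average = (0.55·-7.3 + 0.17·17.0 + 0.59·-19.0 + 0.55·-21.0) / (0.55 + 0.17 + 0.59 + 0.55)
  = -23.8850 / 1.8600 = -12.84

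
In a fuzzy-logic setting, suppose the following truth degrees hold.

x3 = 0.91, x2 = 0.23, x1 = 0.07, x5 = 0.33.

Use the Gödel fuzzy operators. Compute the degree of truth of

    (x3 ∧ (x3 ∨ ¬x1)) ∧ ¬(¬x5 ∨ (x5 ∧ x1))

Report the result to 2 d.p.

0.33

¬x1 = 1 − 0.07 = 0.93
x3 ∨ ¬x1 = max(a, b) on (0.91, 0.93) = 0.93
x3 ∧ (x3 ∨ ¬x1) = min(a, b) on (0.91, 0.93) = 0.91
¬x5 = 1 − 0.33 = 0.67
x5 ∧ x1 = min(a, b) on (0.33, 0.07) = 0.07
¬x5 ∨ (x5 ∧ x1) = max(a, b) on (0.67, 0.07) = 0.67
¬(¬x5 ∨ (x5 ∧ x1)) = 1 − 0.67 = 0.33
(x3 ∧ (x3 ∨ ¬x1)) ∧ ¬(¬x5 ∨ (x5 ∧ x1)) = min(a, b) on (0.91, 0.33) = 0.33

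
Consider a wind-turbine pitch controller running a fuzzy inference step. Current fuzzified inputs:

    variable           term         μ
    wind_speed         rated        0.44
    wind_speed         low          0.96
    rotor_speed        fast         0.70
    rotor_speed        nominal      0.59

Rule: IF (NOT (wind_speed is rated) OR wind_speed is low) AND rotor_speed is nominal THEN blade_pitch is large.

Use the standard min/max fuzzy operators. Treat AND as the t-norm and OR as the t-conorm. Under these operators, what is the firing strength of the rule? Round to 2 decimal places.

firing strength: (¬rated=1−0.44=0.56 OR low=0.96) = 0.96; AND[min(a, b)] with nominal=0.59 → w = 0.59

0.59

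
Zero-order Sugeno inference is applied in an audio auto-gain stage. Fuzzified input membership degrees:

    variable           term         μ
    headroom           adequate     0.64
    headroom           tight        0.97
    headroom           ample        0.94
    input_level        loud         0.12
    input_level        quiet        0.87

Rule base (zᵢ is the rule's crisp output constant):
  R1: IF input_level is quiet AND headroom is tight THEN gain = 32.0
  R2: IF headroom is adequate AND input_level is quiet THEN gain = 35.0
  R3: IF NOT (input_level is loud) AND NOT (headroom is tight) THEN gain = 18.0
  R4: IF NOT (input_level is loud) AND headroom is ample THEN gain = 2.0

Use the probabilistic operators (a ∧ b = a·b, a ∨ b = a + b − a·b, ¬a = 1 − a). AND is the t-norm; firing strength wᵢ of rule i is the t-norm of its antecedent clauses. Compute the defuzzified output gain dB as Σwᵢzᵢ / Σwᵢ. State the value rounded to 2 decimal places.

R1 (z=32.0): quiet=0.87, tight=0.97; AND[a·b] → w = 0.8439
R2 (z=35.0): adequate=0.64, quiet=0.87; AND[a·b] → w = 0.5568
R3 (z=18.0): ¬loud=1−0.12=0.88, ¬tight=1−0.97=0.03; AND[a·b] → w = 0.0264
R4 (z=2.0): ¬loud=1−0.12=0.88, ample=0.94; AND[a·b] → w = 0.8272
Weighted average = (0.8439·32.0 + 0.5568·35.0 + 0.0264·18.0 + 0.8272·2.0) / (0.8439 + 0.5568 + 0.0264 + 0.8272)
  = 48.6224 / 2.2543 = 21.57

21.57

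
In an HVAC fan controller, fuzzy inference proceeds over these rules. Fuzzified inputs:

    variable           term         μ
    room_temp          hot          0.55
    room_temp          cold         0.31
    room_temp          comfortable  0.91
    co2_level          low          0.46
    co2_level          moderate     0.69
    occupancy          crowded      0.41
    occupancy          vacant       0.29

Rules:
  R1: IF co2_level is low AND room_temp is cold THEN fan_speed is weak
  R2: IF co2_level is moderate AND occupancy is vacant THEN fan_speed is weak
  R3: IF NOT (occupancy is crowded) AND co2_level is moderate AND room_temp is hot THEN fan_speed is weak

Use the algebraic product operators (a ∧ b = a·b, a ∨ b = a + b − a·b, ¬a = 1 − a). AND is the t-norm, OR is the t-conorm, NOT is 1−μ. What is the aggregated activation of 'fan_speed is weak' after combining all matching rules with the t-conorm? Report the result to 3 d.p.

0.468

R1: low=0.46, cold=0.31; AND[a·b] → w = 0.1426
R2: moderate=0.69, vacant=0.29; AND[a·b] → w = 0.2001
R3: ¬crowded=1−0.41=0.59, moderate=0.69, hot=0.55; AND[a·b] → w = 0.2239
Rules with consequent 'weak': {R1, R2, R3} → strengths 0.1426, 0.2001, 0.2239
Aggregate via t-conorm [a + b − a·b]: 0.4677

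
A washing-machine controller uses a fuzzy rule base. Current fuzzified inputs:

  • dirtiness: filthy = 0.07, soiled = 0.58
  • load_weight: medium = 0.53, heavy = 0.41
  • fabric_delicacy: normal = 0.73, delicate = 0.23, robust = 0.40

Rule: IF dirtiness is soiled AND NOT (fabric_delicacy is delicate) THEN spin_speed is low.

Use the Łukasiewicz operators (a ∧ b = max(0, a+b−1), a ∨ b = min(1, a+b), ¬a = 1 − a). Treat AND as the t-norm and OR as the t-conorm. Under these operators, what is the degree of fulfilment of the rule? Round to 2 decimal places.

0.35

firing strength: soiled=0.58, ¬delicate=1−0.23=0.77; AND[max(0, a+b−1)] → w = 0.35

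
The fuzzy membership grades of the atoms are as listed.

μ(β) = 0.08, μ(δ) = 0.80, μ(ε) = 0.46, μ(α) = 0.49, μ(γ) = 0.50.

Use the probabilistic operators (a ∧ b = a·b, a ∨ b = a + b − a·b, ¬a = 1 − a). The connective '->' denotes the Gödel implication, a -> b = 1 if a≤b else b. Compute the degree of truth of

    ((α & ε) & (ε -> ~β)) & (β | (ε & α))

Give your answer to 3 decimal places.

0.065

α & ε = a·b on (0.4900, 0.4600) = 0.2254
~β = 1 − 0.0800 = 0.9200
ε -> ~β  [Gödel: 1 if a≤b else b] with a=0.4600, b=0.9200 → 1.0000
(α & ε) & (ε -> ~β) = a·b on (0.2254, 1.0000) = 0.2254
ε & α = a·b on (0.4600, 0.4900) = 0.2254
β | (ε & α) = a + b − a·b on (0.0800, 0.2254) = 0.2874
((α & ε) & (ε -> ~β)) & (β | (ε & α)) = a·b on (0.2254, 0.2874) = 0.0648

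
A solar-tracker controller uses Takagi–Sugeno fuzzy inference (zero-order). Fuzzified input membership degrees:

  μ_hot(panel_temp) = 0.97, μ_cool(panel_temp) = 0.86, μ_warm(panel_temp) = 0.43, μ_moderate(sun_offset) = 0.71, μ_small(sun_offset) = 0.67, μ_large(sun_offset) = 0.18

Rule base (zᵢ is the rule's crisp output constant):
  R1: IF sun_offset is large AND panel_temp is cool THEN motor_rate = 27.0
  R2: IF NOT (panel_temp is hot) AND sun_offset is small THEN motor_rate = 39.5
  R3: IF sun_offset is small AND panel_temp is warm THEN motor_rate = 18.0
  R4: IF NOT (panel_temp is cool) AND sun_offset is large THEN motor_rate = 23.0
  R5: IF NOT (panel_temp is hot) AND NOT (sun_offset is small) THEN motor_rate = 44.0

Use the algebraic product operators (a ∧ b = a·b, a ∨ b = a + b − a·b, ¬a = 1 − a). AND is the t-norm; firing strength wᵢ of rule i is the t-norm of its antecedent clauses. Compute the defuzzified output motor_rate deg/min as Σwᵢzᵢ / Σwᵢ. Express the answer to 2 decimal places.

R1 (z=27.0): large=0.18, cool=0.86; AND[a·b] → w = 0.1548
R2 (z=39.5): ¬hot=1−0.97=0.03, small=0.67; AND[a·b] → w = 0.0201
R3 (z=18.0): small=0.67, warm=0.43; AND[a·b] → w = 0.2881
R4 (z=23.0): ¬cool=1−0.86=0.14, large=0.18; AND[a·b] → w = 0.0252
R5 (z=44.0): ¬hot=1−0.97=0.03, ¬small=1−0.67=0.33; AND[a·b] → w = 0.0099
Weighted average = (0.1548·27.0 + 0.0201·39.5 + 0.2881·18.0 + 0.0252·23.0 + 0.0099·44.0) / (0.1548 + 0.0201 + 0.2881 + 0.0252 + 0.0099)
  = 11.1746 / 0.4981 = 22.43

22.43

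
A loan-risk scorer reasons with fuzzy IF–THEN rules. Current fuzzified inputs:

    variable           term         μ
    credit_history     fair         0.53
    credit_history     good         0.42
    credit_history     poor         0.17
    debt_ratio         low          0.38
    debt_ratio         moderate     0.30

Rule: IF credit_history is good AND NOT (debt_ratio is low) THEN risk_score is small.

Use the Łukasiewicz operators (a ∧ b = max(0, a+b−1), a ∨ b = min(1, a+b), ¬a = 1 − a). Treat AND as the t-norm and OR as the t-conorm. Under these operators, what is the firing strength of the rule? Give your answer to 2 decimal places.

firing strength: good=0.42, ¬low=1−0.38=0.62; AND[max(0, a+b−1)] → w = 0.04

0.04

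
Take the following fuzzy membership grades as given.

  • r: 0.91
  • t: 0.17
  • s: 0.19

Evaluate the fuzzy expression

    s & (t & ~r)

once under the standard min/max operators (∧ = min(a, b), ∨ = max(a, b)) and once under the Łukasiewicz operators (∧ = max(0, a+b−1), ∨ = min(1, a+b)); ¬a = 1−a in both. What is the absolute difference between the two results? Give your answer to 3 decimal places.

0.090

Under standard min/max:
  ~r = 1 − 0.91 = 0.09
  t & ~r = min(a, b) on (0.17, 0.09) = 0.09
  s & (t & ~r) = min(a, b) on (0.19, 0.09) = 0.09
  → value = 0.0900
Under Łukasiewicz:
  ~r = 1 − 0.91 = 0.09
  t & ~r = max(0, a+b−1) on (0.17, 0.09) = 0.00
  s & (t & ~r) = max(0, a+b−1) on (0.19, 0.00) = 0.00
  → value = 0.0000
|0.0900 − 0.0000| = 0.090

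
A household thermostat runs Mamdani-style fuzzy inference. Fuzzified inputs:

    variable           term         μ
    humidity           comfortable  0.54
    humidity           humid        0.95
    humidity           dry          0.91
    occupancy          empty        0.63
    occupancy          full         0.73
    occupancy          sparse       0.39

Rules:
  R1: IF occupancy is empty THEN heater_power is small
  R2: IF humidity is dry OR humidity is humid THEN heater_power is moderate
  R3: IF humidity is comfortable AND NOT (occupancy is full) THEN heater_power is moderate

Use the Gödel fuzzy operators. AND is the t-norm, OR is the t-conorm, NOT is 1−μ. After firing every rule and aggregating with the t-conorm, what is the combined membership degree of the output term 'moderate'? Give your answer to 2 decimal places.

0.95

R1: empty=0.63 → w = 0.63
R2: dry=0.91, humid=0.95; OR[max(a, b)] → w = 0.95
R3: comfortable=0.54, ¬full=1−0.73=0.27; AND[min(a, b)] → w = 0.27
Rules with consequent 'moderate': {R2, R3} → strengths 0.95, 0.27
Aggregate via t-conorm [max(a, b)]: 0.95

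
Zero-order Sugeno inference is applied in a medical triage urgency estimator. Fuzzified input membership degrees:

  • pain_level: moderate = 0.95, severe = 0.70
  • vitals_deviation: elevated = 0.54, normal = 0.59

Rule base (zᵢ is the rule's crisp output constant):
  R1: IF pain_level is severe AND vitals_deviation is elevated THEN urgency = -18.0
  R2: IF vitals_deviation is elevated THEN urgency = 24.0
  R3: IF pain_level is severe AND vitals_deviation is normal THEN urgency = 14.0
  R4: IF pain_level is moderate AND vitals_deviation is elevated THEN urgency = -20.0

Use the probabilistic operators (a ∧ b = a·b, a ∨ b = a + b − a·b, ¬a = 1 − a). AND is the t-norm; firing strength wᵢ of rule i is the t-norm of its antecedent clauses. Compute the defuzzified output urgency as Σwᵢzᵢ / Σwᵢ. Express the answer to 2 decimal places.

R1 (z=-18.0): severe=0.70, elevated=0.54; AND[a·b] → w = 0.3780
R2 (z=24.0): elevated=0.54 → w = 0.5400
R3 (z=14.0): severe=0.70, normal=0.59; AND[a·b] → w = 0.4130
R4 (z=-20.0): moderate=0.95, elevated=0.54; AND[a·b] → w = 0.5130
Weighted average = (0.3780·-18.0 + 0.5400·24.0 + 0.4130·14.0 + 0.5130·-20.0) / (0.3780 + 0.5400 + 0.4130 + 0.5130)
  = 1.6780 / 1.8440 = 0.91

0.91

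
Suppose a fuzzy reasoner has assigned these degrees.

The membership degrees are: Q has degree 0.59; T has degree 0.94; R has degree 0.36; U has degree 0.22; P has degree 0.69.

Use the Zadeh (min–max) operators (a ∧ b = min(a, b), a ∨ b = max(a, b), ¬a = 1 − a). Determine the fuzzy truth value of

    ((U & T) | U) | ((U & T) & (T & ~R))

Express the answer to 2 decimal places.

0.22

U & T = min(a, b) on (0.22, 0.94) = 0.22
(U & T) | U = max(a, b) on (0.22, 0.22) = 0.22
U & T = min(a, b) on (0.22, 0.94) = 0.22
~R = 1 − 0.36 = 0.64
T & ~R = min(a, b) on (0.94, 0.64) = 0.64
(U & T) & (T & ~R) = min(a, b) on (0.22, 0.64) = 0.22
((U & T) | U) | ((U & T) & (T & ~R)) = max(a, b) on (0.22, 0.22) = 0.22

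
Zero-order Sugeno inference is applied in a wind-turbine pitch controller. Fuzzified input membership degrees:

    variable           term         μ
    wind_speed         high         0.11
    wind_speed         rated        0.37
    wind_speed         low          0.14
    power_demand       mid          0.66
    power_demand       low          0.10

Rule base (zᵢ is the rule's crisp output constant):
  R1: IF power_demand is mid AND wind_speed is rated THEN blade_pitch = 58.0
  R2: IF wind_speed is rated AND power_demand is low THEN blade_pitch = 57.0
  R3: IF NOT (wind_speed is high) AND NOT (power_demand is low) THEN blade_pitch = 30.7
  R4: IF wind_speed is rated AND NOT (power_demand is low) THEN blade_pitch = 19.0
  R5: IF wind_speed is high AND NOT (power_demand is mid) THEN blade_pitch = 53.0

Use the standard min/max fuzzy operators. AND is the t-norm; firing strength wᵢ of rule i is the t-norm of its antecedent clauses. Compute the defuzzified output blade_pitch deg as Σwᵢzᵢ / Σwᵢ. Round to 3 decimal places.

36.599

R1 (z=58.0): mid=0.66, rated=0.37; AND[min(a, b)] → w = 0.37
R2 (z=57.0): rated=0.37, low=0.10; AND[min(a, b)] → w = 0.10
R3 (z=30.7): ¬high=1−0.11=0.89, ¬low=1−0.10=0.90; AND[min(a, b)] → w = 0.89
R4 (z=19.0): rated=0.37, ¬low=1−0.10=0.90; AND[min(a, b)] → w = 0.37
R5 (z=53.0): high=0.11, ¬mid=1−0.66=0.34; AND[min(a, b)] → w = 0.11
Weighted average = (0.37·58.0 + 0.10·57.0 + 0.89·30.7 + 0.37·19.0 + 0.11·53.0) / (0.37 + 0.10 + 0.89 + 0.37 + 0.11)
  = 67.3430 / 1.8400 = 36.599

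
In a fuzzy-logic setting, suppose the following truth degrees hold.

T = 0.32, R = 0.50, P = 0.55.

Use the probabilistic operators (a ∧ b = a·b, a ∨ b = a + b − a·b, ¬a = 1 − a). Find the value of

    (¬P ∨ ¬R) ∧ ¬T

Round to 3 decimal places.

¬P = 1 − 0.5500 = 0.4500
¬R = 1 − 0.5000 = 0.5000
¬P ∨ ¬R = a + b − a·b on (0.4500, 0.5000) = 0.7250
¬T = 1 − 0.3200 = 0.6800
(¬P ∨ ¬R) ∧ ¬T = a·b on (0.7250, 0.6800) = 0.4930

0.493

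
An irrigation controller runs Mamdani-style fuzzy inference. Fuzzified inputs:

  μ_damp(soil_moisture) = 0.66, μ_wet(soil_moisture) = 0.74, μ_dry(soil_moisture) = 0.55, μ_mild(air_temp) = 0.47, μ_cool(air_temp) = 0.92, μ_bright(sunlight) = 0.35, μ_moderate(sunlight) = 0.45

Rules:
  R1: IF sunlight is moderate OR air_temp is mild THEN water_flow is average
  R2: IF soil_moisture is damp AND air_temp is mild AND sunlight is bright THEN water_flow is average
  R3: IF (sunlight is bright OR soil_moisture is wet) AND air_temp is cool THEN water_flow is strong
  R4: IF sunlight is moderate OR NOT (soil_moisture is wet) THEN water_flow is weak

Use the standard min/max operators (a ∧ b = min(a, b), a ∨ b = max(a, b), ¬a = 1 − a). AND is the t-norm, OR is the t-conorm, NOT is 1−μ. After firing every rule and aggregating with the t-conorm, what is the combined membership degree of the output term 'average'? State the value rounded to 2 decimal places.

R1: moderate=0.45, mild=0.47; OR[max(a, b)] → w = 0.47
R2: damp=0.66, mild=0.47, bright=0.35; AND[min(a, b)] → w = 0.35
R3: (bright=0.35 OR wet=0.74) = 0.74; AND[min(a, b)] with cool=0.92 → w = 0.74
R4: moderate=0.45, ¬wet=1−0.74=0.26; OR[max(a, b)] → w = 0.45
Rules with consequent 'average': {R1, R2} → strengths 0.47, 0.35
Aggregate via t-conorm [max(a, b)]: 0.47

0.47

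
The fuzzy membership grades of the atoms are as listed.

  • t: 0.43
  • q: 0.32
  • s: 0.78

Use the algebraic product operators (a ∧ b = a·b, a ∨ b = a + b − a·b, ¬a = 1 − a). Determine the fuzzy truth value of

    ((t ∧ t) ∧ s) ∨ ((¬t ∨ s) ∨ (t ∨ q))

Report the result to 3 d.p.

t ∧ t = a·b on (0.4300, 0.4300) = 0.1849
(t ∧ t) ∧ s = a·b on (0.1849, 0.7800) = 0.1442
¬t = 1 − 0.4300 = 0.5700
¬t ∨ s = a + b − a·b on (0.5700, 0.7800) = 0.9054
t ∨ q = a + b − a·b on (0.4300, 0.3200) = 0.6124
(¬t ∨ s) ∨ (t ∨ q) = a + b − a·b on (0.9054, 0.6124) = 0.9633
((t ∧ t) ∧ s) ∨ ((¬t ∨ s) ∨ (t ∨ q)) = a + b − a·b on (0.1442, 0.9633) = 0.9686

0.969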